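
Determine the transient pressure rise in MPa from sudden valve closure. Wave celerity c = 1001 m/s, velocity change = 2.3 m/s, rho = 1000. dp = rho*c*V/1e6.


dp = 1000 * 1001 * 2.3 / 1e6 = 2.3023 MPa


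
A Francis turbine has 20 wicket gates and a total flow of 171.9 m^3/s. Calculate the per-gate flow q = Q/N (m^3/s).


q = 171.9 / 20 = 8.5950 m^3/s


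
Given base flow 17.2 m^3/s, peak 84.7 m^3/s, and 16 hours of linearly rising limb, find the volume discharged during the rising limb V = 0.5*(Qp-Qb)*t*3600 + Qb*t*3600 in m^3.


V = 0.5*(84.7 - 17.2)*16*3600 + 17.2*16*3600 = 2.9347e+06 m^3


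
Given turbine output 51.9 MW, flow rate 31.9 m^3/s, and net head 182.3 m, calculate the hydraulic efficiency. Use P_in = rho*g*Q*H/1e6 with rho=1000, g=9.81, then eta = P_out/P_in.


P_in = 1000 * 9.81 * 31.9 * 182.3 / 1e6 = 57.0488 MW
eta = 51.9 / 57.0488 = 0.9097


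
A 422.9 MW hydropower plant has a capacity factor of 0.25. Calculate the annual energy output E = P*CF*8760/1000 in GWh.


E = 422.9 * 0.25 * 8760 / 1000 = 926.1510 GWh


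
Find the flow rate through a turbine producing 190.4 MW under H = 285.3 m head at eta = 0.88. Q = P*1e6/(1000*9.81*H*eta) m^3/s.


Q = 190.4 * 1e6 / (1000 * 9.81 * 285.3 * 0.88) = 77.3061 m^3/s


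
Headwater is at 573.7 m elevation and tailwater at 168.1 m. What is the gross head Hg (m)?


Hg = 573.7 - 168.1 = 405.6000 m


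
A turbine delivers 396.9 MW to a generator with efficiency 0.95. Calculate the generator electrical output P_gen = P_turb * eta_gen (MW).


P_gen = 396.9 * 0.95 = 377.0550 MW


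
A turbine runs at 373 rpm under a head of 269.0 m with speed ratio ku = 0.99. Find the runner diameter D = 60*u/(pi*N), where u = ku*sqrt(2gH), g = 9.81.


u = 0.99 * sqrt(2*9.81*269.0) = 71.9218 m/s
D = 60 * 71.9218 / (pi * 373) = 3.6826 m


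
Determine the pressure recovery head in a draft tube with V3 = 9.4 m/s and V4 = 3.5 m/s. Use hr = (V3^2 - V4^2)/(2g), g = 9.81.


hr = (9.4^2 - 3.5^2) / (2*9.81) = 3.8792 m


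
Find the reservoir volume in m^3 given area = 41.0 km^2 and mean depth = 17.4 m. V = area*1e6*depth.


V = 41.0 * 1e6 * 17.4 = 7.1340e+08 m^3


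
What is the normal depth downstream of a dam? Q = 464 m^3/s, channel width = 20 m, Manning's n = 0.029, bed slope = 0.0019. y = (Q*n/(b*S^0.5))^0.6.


y = (464 * 0.029 / (20 * 0.0019^0.5))^0.6 = 5.1654 m


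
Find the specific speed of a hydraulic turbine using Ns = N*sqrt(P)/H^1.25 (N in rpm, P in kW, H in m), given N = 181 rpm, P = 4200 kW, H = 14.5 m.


Ns = 181 * 4200^0.5 / 14.5^1.25 = 414.5656


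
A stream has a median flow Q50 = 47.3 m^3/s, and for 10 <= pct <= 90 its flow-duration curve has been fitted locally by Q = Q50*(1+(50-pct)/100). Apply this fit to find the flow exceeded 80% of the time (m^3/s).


Q = 47.3 * (1 + (50 - 80)/100) = 33.1100 m^3/s


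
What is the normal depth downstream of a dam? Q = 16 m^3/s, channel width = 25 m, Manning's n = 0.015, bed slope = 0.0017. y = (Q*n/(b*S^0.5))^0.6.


y = (16 * 0.015 / (25 * 0.0017^0.5))^0.6 = 0.4171 m


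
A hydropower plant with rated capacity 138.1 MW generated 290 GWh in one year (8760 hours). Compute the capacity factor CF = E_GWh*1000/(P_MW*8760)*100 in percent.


CF = 290 * 1000 / (138.1 * 8760) * 100 = 23.9718 %


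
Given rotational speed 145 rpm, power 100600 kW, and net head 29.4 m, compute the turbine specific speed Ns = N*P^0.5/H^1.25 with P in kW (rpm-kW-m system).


Ns = 145 * 100600^0.5 / 29.4^1.25 = 671.7889


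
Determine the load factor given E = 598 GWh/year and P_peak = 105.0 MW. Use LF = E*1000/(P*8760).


LF = 598 * 1000 / (105.0 * 8760) = 0.6501


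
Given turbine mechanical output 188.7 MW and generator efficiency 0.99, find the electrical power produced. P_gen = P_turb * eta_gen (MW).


P_gen = 188.7 * 0.99 = 186.8130 MW


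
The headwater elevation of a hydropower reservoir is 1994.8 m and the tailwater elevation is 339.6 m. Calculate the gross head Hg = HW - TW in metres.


Hg = 1994.8 - 339.6 = 1655.2000 m


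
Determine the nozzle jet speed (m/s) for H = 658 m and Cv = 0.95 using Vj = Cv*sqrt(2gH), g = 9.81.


Vj = 0.95 * sqrt(2*9.81*658) = 107.9409 m/s


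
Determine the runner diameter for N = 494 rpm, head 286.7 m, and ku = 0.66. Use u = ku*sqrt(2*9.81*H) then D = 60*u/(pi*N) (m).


u = 0.66 * sqrt(2*9.81*286.7) = 49.5002 m/s
D = 60 * 49.5002 / (pi * 494) = 1.9137 m


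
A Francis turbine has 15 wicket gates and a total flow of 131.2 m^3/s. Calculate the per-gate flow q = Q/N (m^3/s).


q = 131.2 / 15 = 8.7467 m^3/s


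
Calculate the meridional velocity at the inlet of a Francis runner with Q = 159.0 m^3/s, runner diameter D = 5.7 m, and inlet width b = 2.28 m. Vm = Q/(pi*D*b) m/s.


Vm = 159.0 / (pi * 5.7 * 2.28) = 3.8944 m/s


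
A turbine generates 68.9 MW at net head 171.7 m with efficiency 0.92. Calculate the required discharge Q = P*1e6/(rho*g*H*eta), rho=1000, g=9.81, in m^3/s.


Q = 68.9 * 1e6 / (1000 * 9.81 * 171.7 * 0.92) = 44.4623 m^3/s


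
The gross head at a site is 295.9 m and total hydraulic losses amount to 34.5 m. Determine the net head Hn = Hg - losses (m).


Hn = 295.9 - 34.5 = 261.4000 m


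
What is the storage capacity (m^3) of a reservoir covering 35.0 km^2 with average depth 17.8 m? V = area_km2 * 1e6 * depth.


V = 35.0 * 1e6 * 17.8 = 6.2300e+08 m^3


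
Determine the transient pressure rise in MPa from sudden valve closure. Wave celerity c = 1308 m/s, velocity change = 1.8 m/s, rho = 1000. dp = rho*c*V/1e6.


dp = 1000 * 1308 * 1.8 / 1e6 = 2.3544 MPa


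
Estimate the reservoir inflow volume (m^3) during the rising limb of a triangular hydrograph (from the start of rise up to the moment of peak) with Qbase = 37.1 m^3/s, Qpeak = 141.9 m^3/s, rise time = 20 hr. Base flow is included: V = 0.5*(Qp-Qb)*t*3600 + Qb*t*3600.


V = 0.5*(141.9 - 37.1)*20*3600 + 37.1*20*3600 = 6.4440e+06 m^3


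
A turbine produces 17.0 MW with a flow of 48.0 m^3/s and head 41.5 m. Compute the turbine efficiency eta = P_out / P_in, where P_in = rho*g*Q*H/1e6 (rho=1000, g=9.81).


P_in = 1000 * 9.81 * 48.0 * 41.5 / 1e6 = 19.5415 MW
eta = 17.0 / 19.5415 = 0.8699


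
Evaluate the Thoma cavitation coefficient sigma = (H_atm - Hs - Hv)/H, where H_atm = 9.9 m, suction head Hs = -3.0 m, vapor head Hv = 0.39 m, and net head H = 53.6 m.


sigma = (9.9 - (-3.0) - 0.39) / 53.6 = 0.2334


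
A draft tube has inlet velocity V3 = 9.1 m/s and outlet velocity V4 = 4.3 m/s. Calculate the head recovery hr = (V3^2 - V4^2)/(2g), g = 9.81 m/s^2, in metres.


hr = (9.1^2 - 4.3^2) / (2*9.81) = 3.2783 m


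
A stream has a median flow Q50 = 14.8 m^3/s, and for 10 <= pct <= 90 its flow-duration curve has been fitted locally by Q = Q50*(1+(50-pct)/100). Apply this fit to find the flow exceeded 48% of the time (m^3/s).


Q = 14.8 * (1 + (50 - 48)/100) = 15.0960 m^3/s


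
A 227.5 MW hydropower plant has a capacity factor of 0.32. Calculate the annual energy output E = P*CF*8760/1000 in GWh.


E = 227.5 * 0.32 * 8760 / 1000 = 637.7280 GWh


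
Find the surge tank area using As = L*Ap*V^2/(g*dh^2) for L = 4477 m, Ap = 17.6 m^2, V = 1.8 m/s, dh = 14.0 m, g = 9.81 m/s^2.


As = 4477 * 17.6 * 1.8^2 / (9.81 * 14.0^2) = 132.7760 m^2


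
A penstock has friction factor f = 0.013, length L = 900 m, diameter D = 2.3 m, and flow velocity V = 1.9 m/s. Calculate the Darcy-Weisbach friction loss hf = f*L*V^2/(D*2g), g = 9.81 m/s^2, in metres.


hf = 0.013 * 900 * 1.9^2 / (2.3 * 2 * 9.81) = 0.9360 m


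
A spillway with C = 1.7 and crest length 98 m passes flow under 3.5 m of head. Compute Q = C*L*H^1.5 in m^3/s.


Q = 1.7 * 98 * 3.5^1.5 = 1090.8802 m^3/s


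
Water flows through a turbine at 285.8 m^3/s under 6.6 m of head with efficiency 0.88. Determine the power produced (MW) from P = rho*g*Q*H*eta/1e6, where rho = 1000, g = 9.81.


P = 1000 * 9.81 * 285.8 * 6.6 * 0.88 / 1e6 = 16.2839 MW


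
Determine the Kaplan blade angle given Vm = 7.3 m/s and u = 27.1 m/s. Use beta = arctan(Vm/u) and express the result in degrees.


beta = arctan(7.3 / 27.1) = 15.0761 degrees


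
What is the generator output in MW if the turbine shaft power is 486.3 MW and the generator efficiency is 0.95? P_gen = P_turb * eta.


P_gen = 486.3 * 0.95 = 461.9850 MW


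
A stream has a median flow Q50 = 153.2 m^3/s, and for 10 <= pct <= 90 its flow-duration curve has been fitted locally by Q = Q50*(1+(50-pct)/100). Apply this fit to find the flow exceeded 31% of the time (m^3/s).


Q = 153.2 * (1 + (50 - 31)/100) = 182.3080 m^3/s


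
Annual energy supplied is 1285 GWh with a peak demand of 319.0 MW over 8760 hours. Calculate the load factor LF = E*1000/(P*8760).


LF = 1285 * 1000 / (319.0 * 8760) = 0.4598


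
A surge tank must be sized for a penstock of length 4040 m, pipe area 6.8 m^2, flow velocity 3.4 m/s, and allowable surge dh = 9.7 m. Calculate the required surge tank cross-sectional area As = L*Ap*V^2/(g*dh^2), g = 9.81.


As = 4040 * 6.8 * 3.4^2 / (9.81 * 9.7^2) = 344.0611 m^2


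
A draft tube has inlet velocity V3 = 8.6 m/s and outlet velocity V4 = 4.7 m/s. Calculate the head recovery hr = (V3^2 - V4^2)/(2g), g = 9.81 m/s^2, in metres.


hr = (8.6^2 - 4.7^2) / (2*9.81) = 2.6437 m


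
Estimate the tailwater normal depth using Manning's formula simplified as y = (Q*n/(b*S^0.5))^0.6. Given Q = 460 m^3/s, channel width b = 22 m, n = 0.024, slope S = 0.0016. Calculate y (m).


y = (460 * 0.024 / (22 * 0.0016^0.5))^0.6 = 4.5613 m


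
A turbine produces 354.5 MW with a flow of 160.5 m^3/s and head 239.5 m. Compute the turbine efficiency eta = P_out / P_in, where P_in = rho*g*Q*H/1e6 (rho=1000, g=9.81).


P_in = 1000 * 9.81 * 160.5 * 239.5 / 1e6 = 377.0939 MW
eta = 354.5 / 377.0939 = 0.9401


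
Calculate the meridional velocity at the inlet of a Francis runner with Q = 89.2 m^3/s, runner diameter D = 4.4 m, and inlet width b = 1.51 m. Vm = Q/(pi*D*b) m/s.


Vm = 89.2 / (pi * 4.4 * 1.51) = 4.2735 m/s


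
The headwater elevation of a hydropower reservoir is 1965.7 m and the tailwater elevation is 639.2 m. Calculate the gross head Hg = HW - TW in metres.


Hg = 1965.7 - 639.2 = 1326.5000 m


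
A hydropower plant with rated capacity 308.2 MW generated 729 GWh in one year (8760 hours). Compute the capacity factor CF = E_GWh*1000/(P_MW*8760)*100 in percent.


CF = 729 * 1000 / (308.2 * 8760) * 100 = 27.0017 %


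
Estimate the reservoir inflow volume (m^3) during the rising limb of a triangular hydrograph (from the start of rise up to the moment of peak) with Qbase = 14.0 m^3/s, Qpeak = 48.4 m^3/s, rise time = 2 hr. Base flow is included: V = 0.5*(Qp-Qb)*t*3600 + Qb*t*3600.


V = 0.5*(48.4 - 14.0)*2*3600 + 14.0*2*3600 = 224640.0000 m^3


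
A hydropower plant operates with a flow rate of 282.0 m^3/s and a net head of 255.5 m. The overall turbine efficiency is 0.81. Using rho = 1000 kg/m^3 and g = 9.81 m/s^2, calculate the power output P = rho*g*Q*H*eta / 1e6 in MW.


P = 1000 * 9.81 * 282.0 * 255.5 * 0.81 / 1e6 = 572.5245 MW


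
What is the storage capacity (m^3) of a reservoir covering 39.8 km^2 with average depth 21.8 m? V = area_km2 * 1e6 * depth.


V = 39.8 * 1e6 * 21.8 = 8.6764e+08 m^3


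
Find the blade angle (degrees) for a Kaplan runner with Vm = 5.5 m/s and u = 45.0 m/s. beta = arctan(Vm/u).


beta = arctan(5.5 / 45.0) = 6.9683 degrees


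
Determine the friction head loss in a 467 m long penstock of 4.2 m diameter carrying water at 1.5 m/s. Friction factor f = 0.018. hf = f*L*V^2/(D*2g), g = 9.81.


hf = 0.018 * 467 * 1.5^2 / (4.2 * 2 * 9.81) = 0.2295 m


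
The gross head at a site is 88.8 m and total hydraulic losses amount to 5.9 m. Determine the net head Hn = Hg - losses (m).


Hn = 88.8 - 5.9 = 82.9000 m


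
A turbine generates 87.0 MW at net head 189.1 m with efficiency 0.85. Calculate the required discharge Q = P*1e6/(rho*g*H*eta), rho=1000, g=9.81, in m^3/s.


Q = 87.0 * 1e6 / (1000 * 9.81 * 189.1 * 0.85) = 55.1747 m^3/s


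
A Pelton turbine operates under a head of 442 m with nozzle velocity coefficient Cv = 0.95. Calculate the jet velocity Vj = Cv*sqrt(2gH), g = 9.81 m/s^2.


Vj = 0.95 * sqrt(2*9.81*442) = 88.4676 m/s


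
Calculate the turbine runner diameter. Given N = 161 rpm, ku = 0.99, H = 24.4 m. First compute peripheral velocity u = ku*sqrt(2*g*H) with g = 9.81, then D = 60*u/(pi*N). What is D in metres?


u = 0.99 * sqrt(2*9.81*24.4) = 21.6611 m/s
D = 60 * 21.6611 / (pi * 161) = 2.5695 m


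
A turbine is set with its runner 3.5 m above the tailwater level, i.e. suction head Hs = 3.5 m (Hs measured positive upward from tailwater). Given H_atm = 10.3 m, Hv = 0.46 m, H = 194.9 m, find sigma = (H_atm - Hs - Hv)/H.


sigma = (10.3 - 3.5 - 0.46) / 194.9 = 0.0325


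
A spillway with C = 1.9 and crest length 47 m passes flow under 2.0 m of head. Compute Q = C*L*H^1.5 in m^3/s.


Q = 1.9 * 47 * 2.0^1.5 = 252.5785 m^3/s


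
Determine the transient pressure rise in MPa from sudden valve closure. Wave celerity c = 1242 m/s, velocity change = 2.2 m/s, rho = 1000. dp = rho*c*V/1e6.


dp = 1000 * 1242 * 2.2 / 1e6 = 2.7324 MPa


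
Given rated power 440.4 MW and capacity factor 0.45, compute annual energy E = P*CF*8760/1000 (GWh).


E = 440.4 * 0.45 * 8760 / 1000 = 1736.0568 GWh


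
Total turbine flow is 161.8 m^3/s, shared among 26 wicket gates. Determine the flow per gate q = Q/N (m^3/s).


q = 161.8 / 26 = 6.2231 m^3/s


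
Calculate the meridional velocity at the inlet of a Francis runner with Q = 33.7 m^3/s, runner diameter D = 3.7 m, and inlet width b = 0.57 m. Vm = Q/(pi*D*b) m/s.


Vm = 33.7 / (pi * 3.7 * 0.57) = 5.0863 m/s


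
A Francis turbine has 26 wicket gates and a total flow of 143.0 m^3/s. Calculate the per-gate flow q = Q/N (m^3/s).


q = 143.0 / 26 = 5.5000 m^3/s


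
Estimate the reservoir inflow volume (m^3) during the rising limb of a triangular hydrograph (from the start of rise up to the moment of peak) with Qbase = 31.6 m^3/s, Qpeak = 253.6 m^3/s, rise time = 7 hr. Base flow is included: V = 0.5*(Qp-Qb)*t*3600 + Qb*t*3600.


V = 0.5*(253.6 - 31.6)*7*3600 + 31.6*7*3600 = 3.5935e+06 m^3


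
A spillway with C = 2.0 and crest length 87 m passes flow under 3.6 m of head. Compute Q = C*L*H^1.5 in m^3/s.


Q = 2.0 * 87 * 3.6^1.5 = 1188.5104 m^3/s


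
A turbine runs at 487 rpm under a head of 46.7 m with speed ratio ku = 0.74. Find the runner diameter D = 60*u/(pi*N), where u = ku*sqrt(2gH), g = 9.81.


u = 0.74 * sqrt(2*9.81*46.7) = 22.3996 m/s
D = 60 * 22.3996 / (pi * 487) = 0.8784 m


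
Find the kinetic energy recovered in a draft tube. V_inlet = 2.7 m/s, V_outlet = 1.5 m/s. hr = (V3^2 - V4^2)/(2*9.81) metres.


hr = (2.7^2 - 1.5^2) / (2*9.81) = 0.2569 m


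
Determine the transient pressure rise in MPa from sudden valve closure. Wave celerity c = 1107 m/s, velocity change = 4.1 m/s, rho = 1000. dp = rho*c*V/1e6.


dp = 1000 * 1107 * 4.1 / 1e6 = 4.5387 MPa


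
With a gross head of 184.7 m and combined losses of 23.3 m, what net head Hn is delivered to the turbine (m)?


Hn = 184.7 - 23.3 = 161.4000 m


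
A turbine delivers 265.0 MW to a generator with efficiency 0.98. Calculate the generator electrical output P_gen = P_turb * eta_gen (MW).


P_gen = 265.0 * 0.98 = 259.7000 MW


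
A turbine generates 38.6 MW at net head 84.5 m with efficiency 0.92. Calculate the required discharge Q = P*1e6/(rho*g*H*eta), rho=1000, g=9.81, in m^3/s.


Q = 38.6 * 1e6 / (1000 * 9.81 * 84.5 * 0.92) = 50.6144 m^3/s


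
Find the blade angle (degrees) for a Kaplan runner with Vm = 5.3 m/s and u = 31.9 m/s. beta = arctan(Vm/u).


beta = arctan(5.3 / 31.9) = 9.4332 degrees


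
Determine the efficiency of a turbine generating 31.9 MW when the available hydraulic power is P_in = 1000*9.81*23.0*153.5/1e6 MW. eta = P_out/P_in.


P_in = 1000 * 9.81 * 23.0 * 153.5 / 1e6 = 34.6342 MW
eta = 31.9 / 34.6342 = 0.9211


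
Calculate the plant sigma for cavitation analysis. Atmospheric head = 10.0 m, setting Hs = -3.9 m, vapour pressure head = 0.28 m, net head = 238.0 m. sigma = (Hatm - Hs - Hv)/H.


sigma = (10.0 - (-3.9) - 0.28) / 238.0 = 0.0572


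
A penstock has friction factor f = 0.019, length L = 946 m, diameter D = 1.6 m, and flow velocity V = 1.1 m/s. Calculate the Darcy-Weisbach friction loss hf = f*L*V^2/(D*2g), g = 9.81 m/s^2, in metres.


hf = 0.019 * 946 * 1.1^2 / (1.6 * 2 * 9.81) = 0.6928 m


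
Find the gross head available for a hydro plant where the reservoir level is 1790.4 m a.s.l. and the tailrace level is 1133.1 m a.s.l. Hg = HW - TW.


Hg = 1790.4 - 1133.1 = 657.3000 m


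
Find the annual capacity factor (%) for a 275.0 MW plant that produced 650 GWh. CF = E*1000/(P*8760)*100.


CF = 650 * 1000 / (275.0 * 8760) * 100 = 26.9822 %


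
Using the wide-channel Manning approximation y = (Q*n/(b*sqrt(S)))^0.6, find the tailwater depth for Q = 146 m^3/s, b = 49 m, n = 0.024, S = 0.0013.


y = (146 * 0.024 / (49 * 0.0013^0.5))^0.6 = 1.5081 m


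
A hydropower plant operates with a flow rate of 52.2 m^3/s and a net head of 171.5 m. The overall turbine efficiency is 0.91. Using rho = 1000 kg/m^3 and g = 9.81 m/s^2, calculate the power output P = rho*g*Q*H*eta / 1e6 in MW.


P = 1000 * 9.81 * 52.2 * 171.5 * 0.91 / 1e6 = 79.9181 MW


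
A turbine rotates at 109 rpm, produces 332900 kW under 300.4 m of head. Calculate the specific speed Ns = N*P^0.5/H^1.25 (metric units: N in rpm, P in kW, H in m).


Ns = 109 * 332900^0.5 / 300.4^1.25 = 50.2873


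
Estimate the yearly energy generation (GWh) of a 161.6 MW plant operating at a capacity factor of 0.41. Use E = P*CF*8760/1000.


E = 161.6 * 0.41 * 8760 / 1000 = 580.4026 GWh


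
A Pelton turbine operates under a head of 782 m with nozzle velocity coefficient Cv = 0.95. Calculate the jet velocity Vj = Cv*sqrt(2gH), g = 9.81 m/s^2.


Vj = 0.95 * sqrt(2*9.81*782) = 117.6729 m/s


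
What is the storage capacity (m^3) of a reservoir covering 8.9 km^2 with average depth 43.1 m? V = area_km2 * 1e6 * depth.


V = 8.9 * 1e6 * 43.1 = 3.8359e+08 m^3


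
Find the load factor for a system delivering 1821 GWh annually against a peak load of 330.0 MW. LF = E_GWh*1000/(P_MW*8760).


LF = 1821 * 1000 / (330.0 * 8760) = 0.6299


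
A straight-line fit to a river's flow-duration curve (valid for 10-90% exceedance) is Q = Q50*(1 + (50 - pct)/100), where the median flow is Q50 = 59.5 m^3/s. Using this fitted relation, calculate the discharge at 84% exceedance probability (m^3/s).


Q = 59.5 * (1 + (50 - 84)/100) = 39.2700 m^3/s


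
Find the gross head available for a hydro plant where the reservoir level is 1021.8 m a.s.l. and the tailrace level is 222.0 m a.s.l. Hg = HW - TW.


Hg = 1021.8 - 222.0 = 799.8000 m


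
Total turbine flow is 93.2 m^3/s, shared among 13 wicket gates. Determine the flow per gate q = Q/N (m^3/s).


q = 93.2 / 13 = 7.1692 m^3/s


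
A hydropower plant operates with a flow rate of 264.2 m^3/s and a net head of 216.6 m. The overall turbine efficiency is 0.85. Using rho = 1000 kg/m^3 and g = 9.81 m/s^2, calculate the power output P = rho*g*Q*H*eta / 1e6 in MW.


P = 1000 * 9.81 * 264.2 * 216.6 * 0.85 / 1e6 = 477.1767 MW


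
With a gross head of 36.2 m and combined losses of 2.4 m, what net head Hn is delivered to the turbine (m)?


Hn = 36.2 - 2.4 = 33.8000 m


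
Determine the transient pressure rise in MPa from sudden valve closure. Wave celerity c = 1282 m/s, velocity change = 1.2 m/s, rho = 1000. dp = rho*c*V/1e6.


dp = 1000 * 1282 * 1.2 / 1e6 = 1.5384 MPa


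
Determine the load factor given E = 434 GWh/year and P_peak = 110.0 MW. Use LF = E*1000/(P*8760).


LF = 434 * 1000 / (110.0 * 8760) = 0.4504


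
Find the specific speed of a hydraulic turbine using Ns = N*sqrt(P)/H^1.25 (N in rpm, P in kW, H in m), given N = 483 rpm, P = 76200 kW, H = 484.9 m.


Ns = 483 * 76200^0.5 / 484.9^1.25 = 58.5948


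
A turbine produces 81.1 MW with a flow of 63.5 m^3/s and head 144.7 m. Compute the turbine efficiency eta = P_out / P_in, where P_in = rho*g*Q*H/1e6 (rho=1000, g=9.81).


P_in = 1000 * 9.81 * 63.5 * 144.7 / 1e6 = 90.1387 MW
eta = 81.1 / 90.1387 = 0.8997


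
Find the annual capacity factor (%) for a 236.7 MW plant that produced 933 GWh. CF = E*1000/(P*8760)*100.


CF = 933 * 1000 / (236.7 * 8760) * 100 = 44.9966 %


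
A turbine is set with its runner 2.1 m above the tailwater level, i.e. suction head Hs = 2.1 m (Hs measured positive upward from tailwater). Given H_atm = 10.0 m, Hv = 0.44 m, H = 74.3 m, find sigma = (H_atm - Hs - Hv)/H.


sigma = (10.0 - 2.1 - 0.44) / 74.3 = 0.1004


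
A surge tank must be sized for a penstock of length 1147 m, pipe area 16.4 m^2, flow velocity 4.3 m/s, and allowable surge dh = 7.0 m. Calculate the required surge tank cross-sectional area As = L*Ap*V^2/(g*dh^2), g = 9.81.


As = 1147 * 16.4 * 4.3^2 / (9.81 * 7.0^2) = 723.5676 m^2


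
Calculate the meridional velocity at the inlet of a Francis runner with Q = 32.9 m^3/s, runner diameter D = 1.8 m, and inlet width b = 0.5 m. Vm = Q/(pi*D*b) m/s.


Vm = 32.9 / (pi * 1.8 * 0.5) = 11.6360 m/s


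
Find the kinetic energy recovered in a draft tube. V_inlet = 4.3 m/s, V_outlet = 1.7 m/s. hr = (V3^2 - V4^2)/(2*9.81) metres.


hr = (4.3^2 - 1.7^2) / (2*9.81) = 0.7951 m


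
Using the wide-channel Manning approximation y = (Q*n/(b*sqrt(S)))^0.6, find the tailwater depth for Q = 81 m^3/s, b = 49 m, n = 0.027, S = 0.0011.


y = (81 * 0.027 / (49 * 0.0011^0.5))^0.6 = 1.1950 m


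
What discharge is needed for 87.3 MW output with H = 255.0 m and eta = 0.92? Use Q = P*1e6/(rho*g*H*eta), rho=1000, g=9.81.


Q = 87.3 * 1e6 / (1000 * 9.81 * 255.0 * 0.92) = 37.9330 m^3/s


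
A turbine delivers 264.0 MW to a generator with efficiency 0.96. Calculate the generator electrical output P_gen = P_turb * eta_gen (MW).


P_gen = 264.0 * 0.96 = 253.4400 MW


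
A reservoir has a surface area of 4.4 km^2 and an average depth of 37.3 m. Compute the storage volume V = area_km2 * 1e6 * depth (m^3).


V = 4.4 * 1e6 * 37.3 = 1.6412e+08 m^3


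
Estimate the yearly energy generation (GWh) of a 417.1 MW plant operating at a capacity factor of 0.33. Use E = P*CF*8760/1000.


E = 417.1 * 0.33 * 8760 / 1000 = 1205.7527 GWh


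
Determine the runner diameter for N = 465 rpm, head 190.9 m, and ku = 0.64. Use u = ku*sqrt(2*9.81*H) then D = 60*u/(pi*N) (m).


u = 0.64 * sqrt(2*9.81*190.9) = 39.1681 m/s
D = 60 * 39.1681 / (pi * 465) = 1.6087 m


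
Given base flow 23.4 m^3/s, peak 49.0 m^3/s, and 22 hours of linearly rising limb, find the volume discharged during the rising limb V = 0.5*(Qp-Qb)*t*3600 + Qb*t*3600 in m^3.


V = 0.5*(49.0 - 23.4)*22*3600 + 23.4*22*3600 = 2.8670e+06 m^3


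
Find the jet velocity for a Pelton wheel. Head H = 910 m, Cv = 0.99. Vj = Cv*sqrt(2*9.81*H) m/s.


Vj = 0.99 * sqrt(2*9.81*910) = 132.2834 m/s


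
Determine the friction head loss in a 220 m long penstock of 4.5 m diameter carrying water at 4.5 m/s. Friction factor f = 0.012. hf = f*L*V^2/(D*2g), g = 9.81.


hf = 0.012 * 220 * 4.5^2 / (4.5 * 2 * 9.81) = 0.6055 m


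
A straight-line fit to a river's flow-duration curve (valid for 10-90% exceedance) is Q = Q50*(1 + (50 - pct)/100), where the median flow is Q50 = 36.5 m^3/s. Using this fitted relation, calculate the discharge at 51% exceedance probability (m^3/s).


Q = 36.5 * (1 + (50 - 51)/100) = 36.1350 m^3/s


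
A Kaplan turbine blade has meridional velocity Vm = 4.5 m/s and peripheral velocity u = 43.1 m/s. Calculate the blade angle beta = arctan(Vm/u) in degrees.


beta = arctan(4.5 / 43.1) = 5.9606 degrees


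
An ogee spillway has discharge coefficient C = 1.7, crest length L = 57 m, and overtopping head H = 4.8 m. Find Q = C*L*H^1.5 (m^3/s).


Q = 1.7 * 57 * 4.8^1.5 = 1019.0269 m^3/s


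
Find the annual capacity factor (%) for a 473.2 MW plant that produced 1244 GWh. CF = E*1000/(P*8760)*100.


CF = 1244 * 1000 / (473.2 * 8760) * 100 = 30.0104 %


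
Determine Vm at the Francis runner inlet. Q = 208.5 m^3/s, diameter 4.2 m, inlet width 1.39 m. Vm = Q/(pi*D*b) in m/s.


Vm = 208.5 / (pi * 4.2 * 1.39) = 11.3682 m/s


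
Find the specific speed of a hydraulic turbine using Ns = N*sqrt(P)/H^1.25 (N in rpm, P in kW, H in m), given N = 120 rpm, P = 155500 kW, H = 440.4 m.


Ns = 120 * 155500^0.5 / 440.4^1.25 = 23.4551


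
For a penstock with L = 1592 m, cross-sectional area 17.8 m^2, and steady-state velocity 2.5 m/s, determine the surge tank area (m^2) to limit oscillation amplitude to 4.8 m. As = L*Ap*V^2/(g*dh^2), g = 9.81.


As = 1592 * 17.8 * 2.5^2 / (9.81 * 4.8^2) = 783.5949 m^2


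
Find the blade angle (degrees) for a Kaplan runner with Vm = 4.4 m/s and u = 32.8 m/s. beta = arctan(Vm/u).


beta = arctan(4.4 / 32.8) = 7.6404 degrees


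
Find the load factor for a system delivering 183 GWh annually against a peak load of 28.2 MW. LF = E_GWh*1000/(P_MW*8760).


LF = 183 * 1000 / (28.2 * 8760) = 0.7408


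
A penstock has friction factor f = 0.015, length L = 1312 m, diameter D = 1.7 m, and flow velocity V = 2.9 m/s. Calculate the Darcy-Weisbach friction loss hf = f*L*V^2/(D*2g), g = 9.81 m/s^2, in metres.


hf = 0.015 * 1312 * 2.9^2 / (1.7 * 2 * 9.81) = 4.9622 m


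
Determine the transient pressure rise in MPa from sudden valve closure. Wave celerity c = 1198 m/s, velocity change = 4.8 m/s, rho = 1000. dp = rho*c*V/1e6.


dp = 1000 * 1198 * 4.8 / 1e6 = 5.7504 MPa


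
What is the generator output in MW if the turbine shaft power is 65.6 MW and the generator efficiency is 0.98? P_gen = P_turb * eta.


P_gen = 65.6 * 0.98 = 64.2880 MW


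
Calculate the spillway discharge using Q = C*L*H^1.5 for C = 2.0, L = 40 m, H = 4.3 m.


Q = 2.0 * 40 * 4.3^1.5 = 713.3336 m^3/s


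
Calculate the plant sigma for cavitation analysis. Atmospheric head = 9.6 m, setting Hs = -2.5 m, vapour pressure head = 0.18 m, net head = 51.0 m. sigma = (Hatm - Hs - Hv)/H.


sigma = (9.6 - (-2.5) - 0.18) / 51.0 = 0.2337


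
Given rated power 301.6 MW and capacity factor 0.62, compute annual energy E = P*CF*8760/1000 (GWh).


E = 301.6 * 0.62 * 8760 / 1000 = 1638.0499 GWh


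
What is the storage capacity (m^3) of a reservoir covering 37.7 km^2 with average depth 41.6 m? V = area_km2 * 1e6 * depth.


V = 37.7 * 1e6 * 41.6 = 1.5683e+09 m^3


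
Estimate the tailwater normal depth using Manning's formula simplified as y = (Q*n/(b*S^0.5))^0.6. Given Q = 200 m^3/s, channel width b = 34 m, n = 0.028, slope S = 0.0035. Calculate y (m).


y = (200 * 0.028 / (34 * 0.0035^0.5))^0.6 = 1.8484 m


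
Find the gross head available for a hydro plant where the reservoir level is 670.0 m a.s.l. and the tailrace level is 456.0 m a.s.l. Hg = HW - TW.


Hg = 670.0 - 456.0 = 214.0000 m


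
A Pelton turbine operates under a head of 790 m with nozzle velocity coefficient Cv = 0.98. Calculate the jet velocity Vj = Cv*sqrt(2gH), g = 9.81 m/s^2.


Vj = 0.98 * sqrt(2*9.81*790) = 122.0082 m/s


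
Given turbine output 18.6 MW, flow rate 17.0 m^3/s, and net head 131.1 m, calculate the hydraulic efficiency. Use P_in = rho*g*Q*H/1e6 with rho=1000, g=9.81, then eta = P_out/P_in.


P_in = 1000 * 9.81 * 17.0 * 131.1 / 1e6 = 21.8635 MW
eta = 18.6 / 21.8635 = 0.8507


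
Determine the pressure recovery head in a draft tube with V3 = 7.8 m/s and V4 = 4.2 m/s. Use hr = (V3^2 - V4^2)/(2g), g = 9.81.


hr = (7.8^2 - 4.2^2) / (2*9.81) = 2.2018 m


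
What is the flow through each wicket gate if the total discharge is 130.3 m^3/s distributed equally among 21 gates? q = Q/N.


q = 130.3 / 21 = 6.2048 m^3/s


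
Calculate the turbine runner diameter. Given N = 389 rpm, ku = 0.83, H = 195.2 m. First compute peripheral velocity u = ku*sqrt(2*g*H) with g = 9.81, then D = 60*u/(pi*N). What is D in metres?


u = 0.83 * sqrt(2*9.81*195.2) = 51.3650 m/s
D = 60 * 51.3650 / (pi * 389) = 2.5219 m


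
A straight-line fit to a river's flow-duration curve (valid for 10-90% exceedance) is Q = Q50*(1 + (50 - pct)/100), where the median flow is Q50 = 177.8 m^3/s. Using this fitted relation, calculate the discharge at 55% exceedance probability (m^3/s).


Q = 177.8 * (1 + (50 - 55)/100) = 168.9100 m^3/s


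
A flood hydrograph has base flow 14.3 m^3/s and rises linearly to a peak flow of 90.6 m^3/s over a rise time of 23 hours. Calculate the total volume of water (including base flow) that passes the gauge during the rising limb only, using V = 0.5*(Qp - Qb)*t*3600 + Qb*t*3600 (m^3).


V = 0.5*(90.6 - 14.3)*23*3600 + 14.3*23*3600 = 4.3429e+06 m^3


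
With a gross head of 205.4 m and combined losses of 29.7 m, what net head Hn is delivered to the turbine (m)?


Hn = 205.4 - 29.7 = 175.7000 m


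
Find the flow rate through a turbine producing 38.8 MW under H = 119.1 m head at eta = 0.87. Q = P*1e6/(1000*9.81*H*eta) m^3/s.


Q = 38.8 * 1e6 / (1000 * 9.81 * 119.1 * 0.87) = 38.1708 m^3/s


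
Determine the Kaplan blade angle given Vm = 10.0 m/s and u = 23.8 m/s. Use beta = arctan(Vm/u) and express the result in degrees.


beta = arctan(10.0 / 23.8) = 22.7906 degrees


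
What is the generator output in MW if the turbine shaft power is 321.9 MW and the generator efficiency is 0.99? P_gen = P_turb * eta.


P_gen = 321.9 * 0.99 = 318.6810 MW


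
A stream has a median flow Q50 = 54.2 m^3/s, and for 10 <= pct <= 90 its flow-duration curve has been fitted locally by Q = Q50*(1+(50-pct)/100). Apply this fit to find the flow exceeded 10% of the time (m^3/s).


Q = 54.2 * (1 + (50 - 10)/100) = 75.8800 m^3/s


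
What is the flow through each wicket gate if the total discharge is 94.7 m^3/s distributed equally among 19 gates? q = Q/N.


q = 94.7 / 19 = 4.9842 m^3/s


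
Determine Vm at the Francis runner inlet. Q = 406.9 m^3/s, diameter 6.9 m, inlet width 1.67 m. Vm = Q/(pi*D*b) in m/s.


Vm = 406.9 / (pi * 6.9 * 1.67) = 11.2402 m/s


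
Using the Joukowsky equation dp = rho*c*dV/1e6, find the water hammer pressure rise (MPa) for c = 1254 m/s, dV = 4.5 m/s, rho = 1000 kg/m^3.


dp = 1000 * 1254 * 4.5 / 1e6 = 5.6430 MPa


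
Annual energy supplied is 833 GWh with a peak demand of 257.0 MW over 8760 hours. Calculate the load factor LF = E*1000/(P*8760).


LF = 833 * 1000 / (257.0 * 8760) = 0.3700


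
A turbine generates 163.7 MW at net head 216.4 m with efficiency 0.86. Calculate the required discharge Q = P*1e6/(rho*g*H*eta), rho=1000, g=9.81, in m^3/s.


Q = 163.7 * 1e6 / (1000 * 9.81 * 216.4 * 0.86) = 89.6652 m^3/s


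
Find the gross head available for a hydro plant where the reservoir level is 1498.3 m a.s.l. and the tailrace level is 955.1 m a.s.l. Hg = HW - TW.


Hg = 1498.3 - 955.1 = 543.2000 m


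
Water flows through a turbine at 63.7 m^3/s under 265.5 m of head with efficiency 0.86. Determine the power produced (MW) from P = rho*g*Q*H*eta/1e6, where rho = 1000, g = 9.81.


P = 1000 * 9.81 * 63.7 * 265.5 * 0.86 / 1e6 = 142.6827 MW


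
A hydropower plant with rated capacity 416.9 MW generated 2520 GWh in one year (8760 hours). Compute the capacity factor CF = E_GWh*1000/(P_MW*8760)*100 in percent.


CF = 2520 * 1000 / (416.9 * 8760) * 100 = 69.0025 %


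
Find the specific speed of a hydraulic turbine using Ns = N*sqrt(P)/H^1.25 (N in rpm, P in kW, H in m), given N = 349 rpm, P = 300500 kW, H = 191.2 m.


Ns = 349 * 300500^0.5 / 191.2^1.25 = 269.0840


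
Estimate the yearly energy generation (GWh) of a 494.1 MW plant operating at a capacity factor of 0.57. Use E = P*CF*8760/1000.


E = 494.1 * 0.57 * 8760 / 1000 = 2467.1401 GWh


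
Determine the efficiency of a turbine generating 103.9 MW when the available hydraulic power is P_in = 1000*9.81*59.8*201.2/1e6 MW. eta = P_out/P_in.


P_in = 1000 * 9.81 * 59.8 * 201.2 / 1e6 = 118.0316 MW
eta = 103.9 / 118.0316 = 0.8803


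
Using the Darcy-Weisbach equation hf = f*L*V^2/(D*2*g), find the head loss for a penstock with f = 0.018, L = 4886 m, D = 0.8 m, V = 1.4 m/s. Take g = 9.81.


hf = 0.018 * 4886 * 1.4^2 / (0.8 * 2 * 9.81) = 10.9823 m


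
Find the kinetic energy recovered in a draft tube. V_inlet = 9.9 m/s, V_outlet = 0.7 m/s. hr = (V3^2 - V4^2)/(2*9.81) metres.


hr = (9.9^2 - 0.7^2) / (2*9.81) = 4.9704 m


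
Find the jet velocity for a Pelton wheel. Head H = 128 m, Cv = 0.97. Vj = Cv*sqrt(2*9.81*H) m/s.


Vj = 0.97 * sqrt(2*9.81*128) = 48.6101 m/s


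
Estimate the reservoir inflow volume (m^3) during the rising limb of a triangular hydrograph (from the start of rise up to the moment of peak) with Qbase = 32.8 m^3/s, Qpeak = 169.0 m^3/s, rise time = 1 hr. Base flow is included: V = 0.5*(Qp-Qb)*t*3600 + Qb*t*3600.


V = 0.5*(169.0 - 32.8)*1*3600 + 32.8*1*3600 = 363240.0000 m^3


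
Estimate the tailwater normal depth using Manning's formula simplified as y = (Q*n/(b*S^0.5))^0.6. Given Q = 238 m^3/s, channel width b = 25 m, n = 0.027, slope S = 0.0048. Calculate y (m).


y = (238 * 0.027 / (25 * 0.0048^0.5))^0.6 = 2.1960 m


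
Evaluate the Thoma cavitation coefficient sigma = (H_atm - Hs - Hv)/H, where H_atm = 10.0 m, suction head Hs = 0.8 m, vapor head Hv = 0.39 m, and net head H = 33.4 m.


sigma = (10.0 - 0.8 - 0.39) / 33.4 = 0.2638


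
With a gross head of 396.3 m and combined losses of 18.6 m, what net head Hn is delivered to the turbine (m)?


Hn = 396.3 - 18.6 = 377.7000 m


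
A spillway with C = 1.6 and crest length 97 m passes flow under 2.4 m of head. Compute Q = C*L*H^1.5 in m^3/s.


Q = 1.6 * 97 * 2.4^1.5 = 577.0435 m^3/s


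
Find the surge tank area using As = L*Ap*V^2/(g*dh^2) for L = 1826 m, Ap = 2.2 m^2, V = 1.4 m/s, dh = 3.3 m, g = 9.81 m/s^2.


As = 1826 * 2.2 * 1.4^2 / (9.81 * 3.3^2) = 73.7026 m^2


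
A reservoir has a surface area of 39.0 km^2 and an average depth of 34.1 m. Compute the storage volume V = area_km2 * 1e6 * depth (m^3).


V = 39.0 * 1e6 * 34.1 = 1.3299e+09 m^3


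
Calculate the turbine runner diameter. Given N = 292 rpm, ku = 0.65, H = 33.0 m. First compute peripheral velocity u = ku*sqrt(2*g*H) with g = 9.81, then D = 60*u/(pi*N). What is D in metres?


u = 0.65 * sqrt(2*9.81*33.0) = 16.5394 m/s
D = 60 * 16.5394 / (pi * 292) = 1.0818 m


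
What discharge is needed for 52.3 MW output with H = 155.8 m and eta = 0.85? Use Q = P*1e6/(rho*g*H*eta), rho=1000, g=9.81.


Q = 52.3 * 1e6 / (1000 * 9.81 * 155.8 * 0.85) = 40.2575 m^3/s


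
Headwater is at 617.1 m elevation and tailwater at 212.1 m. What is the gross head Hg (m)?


Hg = 617.1 - 212.1 = 405.0000 m


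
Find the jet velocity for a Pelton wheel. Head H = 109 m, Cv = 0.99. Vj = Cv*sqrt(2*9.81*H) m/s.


Vj = 0.99 * sqrt(2*9.81*109) = 45.7823 m/s


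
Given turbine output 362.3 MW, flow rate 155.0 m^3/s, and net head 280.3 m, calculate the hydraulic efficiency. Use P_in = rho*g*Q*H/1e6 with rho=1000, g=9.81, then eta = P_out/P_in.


P_in = 1000 * 9.81 * 155.0 * 280.3 / 1e6 = 426.2102 MW
eta = 362.3 / 426.2102 = 0.8501


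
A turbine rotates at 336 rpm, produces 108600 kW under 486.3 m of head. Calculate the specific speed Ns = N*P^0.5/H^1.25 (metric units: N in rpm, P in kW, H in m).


Ns = 336 * 108600^0.5 / 486.3^1.25 = 48.4868


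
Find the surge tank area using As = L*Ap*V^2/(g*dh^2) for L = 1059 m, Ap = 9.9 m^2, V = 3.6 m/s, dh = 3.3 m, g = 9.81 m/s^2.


As = 1059 * 9.9 * 3.6^2 / (9.81 * 3.3^2) = 1271.8599 m^2


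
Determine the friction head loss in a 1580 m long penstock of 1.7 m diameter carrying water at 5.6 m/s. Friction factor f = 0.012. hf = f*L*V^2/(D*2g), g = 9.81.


hf = 0.012 * 1580 * 5.6^2 / (1.7 * 2 * 9.81) = 17.8265 m


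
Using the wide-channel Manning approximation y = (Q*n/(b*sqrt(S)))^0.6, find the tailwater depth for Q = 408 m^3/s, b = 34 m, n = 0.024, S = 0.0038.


y = (408 * 0.024 / (34 * 0.0038^0.5))^0.6 = 2.5217 m


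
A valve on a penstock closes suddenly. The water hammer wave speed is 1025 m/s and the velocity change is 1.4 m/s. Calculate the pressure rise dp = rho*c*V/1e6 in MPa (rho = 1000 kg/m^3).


dp = 1000 * 1025 * 1.4 / 1e6 = 1.4350 MPa


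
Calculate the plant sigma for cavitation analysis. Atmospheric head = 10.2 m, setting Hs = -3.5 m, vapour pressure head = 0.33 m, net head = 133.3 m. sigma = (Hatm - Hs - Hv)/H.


sigma = (10.2 - (-3.5) - 0.33) / 133.3 = 0.1003


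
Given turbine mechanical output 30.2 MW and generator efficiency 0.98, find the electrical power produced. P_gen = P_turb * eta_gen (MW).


P_gen = 30.2 * 0.98 = 29.5960 MW


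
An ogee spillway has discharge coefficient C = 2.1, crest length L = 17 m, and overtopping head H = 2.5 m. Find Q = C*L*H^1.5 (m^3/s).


Q = 2.1 * 17 * 2.5^1.5 = 141.1166 m^3/s


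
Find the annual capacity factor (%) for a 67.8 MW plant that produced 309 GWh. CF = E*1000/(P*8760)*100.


CF = 309 * 1000 / (67.8 * 8760) * 100 = 52.0265 %


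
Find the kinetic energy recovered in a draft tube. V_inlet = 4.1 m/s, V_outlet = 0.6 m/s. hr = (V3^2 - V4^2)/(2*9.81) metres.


hr = (4.1^2 - 0.6^2) / (2*9.81) = 0.8384 m


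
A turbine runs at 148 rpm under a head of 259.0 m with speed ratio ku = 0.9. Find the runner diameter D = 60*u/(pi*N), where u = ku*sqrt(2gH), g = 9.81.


u = 0.9 * sqrt(2*9.81*259.0) = 64.1567 m/s
D = 60 * 64.1567 / (pi * 148) = 8.2791 m


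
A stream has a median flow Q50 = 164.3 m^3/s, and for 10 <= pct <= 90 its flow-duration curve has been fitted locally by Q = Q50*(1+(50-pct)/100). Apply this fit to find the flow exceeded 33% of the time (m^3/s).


Q = 164.3 * (1 + (50 - 33)/100) = 192.2310 m^3/s


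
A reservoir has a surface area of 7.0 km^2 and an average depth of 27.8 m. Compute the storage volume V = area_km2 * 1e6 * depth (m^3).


V = 7.0 * 1e6 * 27.8 = 1.9460e+08 m^3


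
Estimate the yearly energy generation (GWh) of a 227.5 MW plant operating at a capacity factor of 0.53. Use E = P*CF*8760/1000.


E = 227.5 * 0.53 * 8760 / 1000 = 1056.2370 GWh


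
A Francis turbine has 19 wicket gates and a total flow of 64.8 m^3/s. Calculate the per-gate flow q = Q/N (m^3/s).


q = 64.8 / 19 = 3.4105 m^3/s


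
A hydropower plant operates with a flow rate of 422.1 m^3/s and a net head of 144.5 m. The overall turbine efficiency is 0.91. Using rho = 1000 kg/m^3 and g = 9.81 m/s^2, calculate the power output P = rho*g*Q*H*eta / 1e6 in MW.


P = 1000 * 9.81 * 422.1 * 144.5 * 0.91 / 1e6 = 544.4946 MW


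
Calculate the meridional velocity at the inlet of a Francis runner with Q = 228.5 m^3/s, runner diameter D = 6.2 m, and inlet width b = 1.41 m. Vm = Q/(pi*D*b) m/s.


Vm = 228.5 / (pi * 6.2 * 1.41) = 8.3200 m/s


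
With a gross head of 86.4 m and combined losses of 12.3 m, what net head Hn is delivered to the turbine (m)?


Hn = 86.4 - 12.3 = 74.1000 m


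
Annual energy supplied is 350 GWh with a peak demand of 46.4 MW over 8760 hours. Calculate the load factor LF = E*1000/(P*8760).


LF = 350 * 1000 / (46.4 * 8760) = 0.8611


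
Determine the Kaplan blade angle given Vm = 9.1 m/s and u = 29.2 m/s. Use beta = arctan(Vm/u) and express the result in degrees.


beta = arctan(9.1 / 29.2) = 17.3093 degrees


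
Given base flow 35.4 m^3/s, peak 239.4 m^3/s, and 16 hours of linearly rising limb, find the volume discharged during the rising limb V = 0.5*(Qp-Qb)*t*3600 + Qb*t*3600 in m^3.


V = 0.5*(239.4 - 35.4)*16*3600 + 35.4*16*3600 = 7.9142e+06 m^3
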